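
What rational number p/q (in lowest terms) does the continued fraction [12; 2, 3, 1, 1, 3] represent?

a_0 = 12: 12/1
a_1 = 2: 25/2
a_2 = 3: 87/7
a_3 = 1: 112/9
a_4 = 1: 199/16
a_5 = 3: 709/57

709/57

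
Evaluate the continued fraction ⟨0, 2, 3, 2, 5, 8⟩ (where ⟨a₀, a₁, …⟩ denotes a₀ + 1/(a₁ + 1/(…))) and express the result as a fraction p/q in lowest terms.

Use the convergent recurrence hₖ = aₖ·hₖ₋₁ + hₖ₋₂ (and likewise for the denominators kₖ):
a_0 = 0: 0/1
a_1 = 2: 1/2
a_2 = 3: 3/7
a_3 = 2: 7/16
a_4 = 5: 38/87
a_5 = 8: 311/712

311/712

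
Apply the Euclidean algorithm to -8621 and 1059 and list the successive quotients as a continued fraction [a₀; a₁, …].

[-9; 1, 6, 9, 3, 5]

⌊-8621/1059⌋ = -9, remainder 910
⌊1059/910⌋ = 1, remainder 149
⌊910/149⌋ = 6, remainder 16
⌊149/16⌋ = 9, remainder 5
⌊16/5⌋ = 3, remainder 1
⌊5/1⌋ = 5, remainder 0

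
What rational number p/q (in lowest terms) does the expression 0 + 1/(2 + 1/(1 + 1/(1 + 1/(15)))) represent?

a_0 = 0: 0/1
a_1 = 2: 1/2
a_2 = 1: 1/3
a_3 = 1: 2/5
a_4 = 15: 31/78

31/78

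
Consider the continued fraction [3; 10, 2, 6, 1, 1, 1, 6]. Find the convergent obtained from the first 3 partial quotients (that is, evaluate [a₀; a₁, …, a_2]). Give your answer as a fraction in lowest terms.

65/21

Work from the innermost term outward:
Start with 2.
10 + 1/(2/1) = 10 + 1/2 = 21/2
3 + 1/(21/2) = 3 + 2/21 = 65/21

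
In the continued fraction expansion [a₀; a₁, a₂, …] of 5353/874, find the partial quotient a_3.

5353 ÷ 874 → quotient 6, remainder 109
874 ÷ 109 → quotient 8, remainder 2
109 ÷ 2 → quotient 54, remainder 1
2 ÷ 1 → quotient 2, remainder 0

2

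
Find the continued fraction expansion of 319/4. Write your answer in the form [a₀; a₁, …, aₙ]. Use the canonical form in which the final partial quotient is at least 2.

[79; 1, 3]

319 = 79·4 + 3, so a_0 = 79
4 = 1·3 + 1, so a_1 = 1
3 = 3·1 + 0, so a_2 = 3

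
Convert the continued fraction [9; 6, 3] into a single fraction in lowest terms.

174/19

Work from the innermost term outward:
Start with 3.
6 + 1/(3/1) = 6 + 1/3 = 19/3
9 + 1/(19/3) = 9 + 3/19 = 174/19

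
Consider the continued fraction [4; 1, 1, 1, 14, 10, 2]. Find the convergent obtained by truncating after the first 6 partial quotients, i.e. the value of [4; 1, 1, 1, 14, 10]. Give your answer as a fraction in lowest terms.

2064/443

a_0 = 4: 4/1
a_1 = 1: 5/1
a_2 = 1: 9/2
a_3 = 1: 14/3
a_4 = 14: 205/44
a_5 = 10: 2064/443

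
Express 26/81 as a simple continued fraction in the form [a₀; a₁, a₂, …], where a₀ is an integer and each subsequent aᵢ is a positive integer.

[0; 3, 8, 1, 2]

Apply division with remainder until the remainder is 0:
26 = 0·81 + 26, so a_0 = 0
81 = 3·26 + 3, so a_1 = 3
26 = 8·3 + 2, so a_2 = 8
3 = 1·2 + 1, so a_3 = 1
2 = 2·1 + 0, so a_4 = 2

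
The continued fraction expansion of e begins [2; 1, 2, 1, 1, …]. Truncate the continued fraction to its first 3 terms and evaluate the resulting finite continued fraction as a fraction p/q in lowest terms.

a_0 = 2: 2/1
a_1 = 1: 3/1
a_2 = 2: 8/3

8/3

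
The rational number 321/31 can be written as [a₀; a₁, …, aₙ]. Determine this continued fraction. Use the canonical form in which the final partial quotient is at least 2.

321 = 10·31 + 11, so a_0 = 10
31 = 2·11 + 9, so a_1 = 2
11 = 1·9 + 2, so a_2 = 1
9 = 4·2 + 1, so a_3 = 4
2 = 2·1 + 0, so a_4 = 2

[10; 2, 1, 4, 2]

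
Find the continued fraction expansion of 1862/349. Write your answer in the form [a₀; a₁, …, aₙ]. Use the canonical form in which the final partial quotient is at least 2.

[5; 2, 1, 57, 2]

Repeatedly divide and take the remainder:
1862 ÷ 349 → quotient 5, remainder 117
349 ÷ 117 → quotient 2, remainder 115
117 ÷ 115 → quotient 1, remainder 2
115 ÷ 2 → quotient 57, remainder 1
2 ÷ 1 → quotient 2, remainder 0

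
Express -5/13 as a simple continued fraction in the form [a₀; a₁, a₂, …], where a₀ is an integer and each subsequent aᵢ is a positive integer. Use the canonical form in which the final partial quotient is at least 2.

⌊-5/13⌋ = -1, remainder 8
⌊13/8⌋ = 1, remainder 5
⌊8/5⌋ = 1, remainder 3
⌊5/3⌋ = 1, remainder 2
⌊3/2⌋ = 1, remainder 1
⌊2/1⌋ = 2, remainder 0

[-1; 1, 1, 1, 1, 2]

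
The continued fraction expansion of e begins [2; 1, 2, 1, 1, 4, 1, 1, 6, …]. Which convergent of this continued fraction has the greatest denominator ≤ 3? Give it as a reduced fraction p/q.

8/3

List convergents until the denominator exceeds the bound:
a_0 = 2: 2/1  (≤ bound)
a_1 = 1: 3/1  (≤ bound)
a_2 = 2: 8/3  (≤ bound)
a_3 = 1: 11/4  (> 3, stop)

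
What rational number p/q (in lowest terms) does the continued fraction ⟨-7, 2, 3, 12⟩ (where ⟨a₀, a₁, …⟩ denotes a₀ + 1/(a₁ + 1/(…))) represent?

-565/86

Start with 12.
3 + 1/(12/1) = 3 + 1/12 = 37/12
2 + 1/(37/12) = 2 + 12/37 = 86/37
-7 + 1/(86/37) = -7 + 37/86 = -565/86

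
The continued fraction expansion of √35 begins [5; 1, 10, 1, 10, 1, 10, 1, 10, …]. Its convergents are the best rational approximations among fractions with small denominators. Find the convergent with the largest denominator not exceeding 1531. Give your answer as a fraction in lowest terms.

846/143

List convergents until the denominator exceeds the bound:
a_0 = 5: 5/1  (≤ bound)
a_1 = 1: 6/1  (≤ bound)
a_2 = 10: 65/11  (≤ bound)
a_3 = 1: 71/12  (≤ bound)
a_4 = 10: 775/131  (≤ bound)
a_5 = 1: 846/143  (≤ bound)
a_6 = 10: 9235/1561  (> 1531, stop)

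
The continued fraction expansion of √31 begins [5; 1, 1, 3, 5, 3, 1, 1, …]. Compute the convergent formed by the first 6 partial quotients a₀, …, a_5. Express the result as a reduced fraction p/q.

Compute successive convergents:
a_0 = 5: 5/1
a_1 = 1: 6/1
a_2 = 1: 11/2
a_3 = 3: 39/7
a_4 = 5: 206/37
a_5 = 3: 657/118

657/118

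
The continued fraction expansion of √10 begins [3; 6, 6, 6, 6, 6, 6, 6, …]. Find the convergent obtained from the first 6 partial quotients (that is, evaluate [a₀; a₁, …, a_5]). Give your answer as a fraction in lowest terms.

a_0 = 3: 3/1
a_1 = 6: 19/6
a_2 = 6: 117/37
a_3 = 6: 721/228
a_4 = 6: 4443/1405
a_5 = 6: 27379/8658

27379/8658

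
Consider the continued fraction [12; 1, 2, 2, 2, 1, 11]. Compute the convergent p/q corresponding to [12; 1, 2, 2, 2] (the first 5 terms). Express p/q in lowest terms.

216/17

a_0 = 12: 12/1
a_1 = 1: 13/1
a_2 = 2: 38/3
a_3 = 2: 89/7
a_4 = 2: 216/17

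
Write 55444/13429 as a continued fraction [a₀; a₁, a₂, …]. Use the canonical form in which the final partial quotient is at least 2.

⌊55444/13429⌋ = 4, remainder 1728
⌊13429/1728⌋ = 7, remainder 1333
⌊1728/1333⌋ = 1, remainder 395
⌊1333/395⌋ = 3, remainder 148
⌊395/148⌋ = 2, remainder 99
⌊148/99⌋ = 1, remainder 49
⌊99/49⌋ = 2, remainder 1
⌊49/1⌋ = 49, remainder 0

[4; 7, 1, 3, 2, 1, 2, 49]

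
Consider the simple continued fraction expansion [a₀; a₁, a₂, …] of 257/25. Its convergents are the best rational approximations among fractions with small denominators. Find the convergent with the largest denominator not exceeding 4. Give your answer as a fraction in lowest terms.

41/4

List convergents until the denominator exceeds the bound:
a_0 = 10: 10/1  (≤ bound)
a_1 = 3: 31/3  (≤ bound)
a_2 = 1: 41/4  (≤ bound)
a_3 = 1: 72/7  (> 4, stop)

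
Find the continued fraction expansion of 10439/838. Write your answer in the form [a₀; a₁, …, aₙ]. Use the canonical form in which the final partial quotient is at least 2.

10439 ÷ 838 → quotient 12, remainder 383
838 ÷ 383 → quotient 2, remainder 72
383 ÷ 72 → quotient 5, remainder 23
72 ÷ 23 → quotient 3, remainder 3
23 ÷ 3 → quotient 7, remainder 2
3 ÷ 2 → quotient 1, remainder 1
2 ÷ 1 → quotient 2, remainder 0

[12; 2, 5, 3, 7, 1, 2]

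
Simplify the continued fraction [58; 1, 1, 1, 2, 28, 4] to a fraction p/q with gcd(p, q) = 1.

a_0 = 58: 58/1
a_1 = 1: 59/1
a_2 = 1: 117/2
a_3 = 1: 176/3
a_4 = 2: 469/8
a_5 = 28: 13308/227
a_6 = 4: 53701/916

53701/916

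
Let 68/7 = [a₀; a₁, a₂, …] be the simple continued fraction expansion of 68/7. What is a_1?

1

Apply division with remainder until the remainder is 0:
68 = 9·7 + 5, so a_0 = 9
7 = 1·5 + 2, so a_1 = 1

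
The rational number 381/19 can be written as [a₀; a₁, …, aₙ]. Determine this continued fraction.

⌊381/19⌋ = 20, remainder 1
⌊19/1⌋ = 19, remainder 0

[20; 19]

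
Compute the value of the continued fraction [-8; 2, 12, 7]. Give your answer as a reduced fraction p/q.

Use the convergent recurrence hₖ = aₖ·hₖ₋₁ + hₖ₋₂ (and likewise for the denominators kₖ):
a_0 = -8: -8/1
a_1 = 2: -15/2
a_2 = 12: -188/25
a_3 = 7: -1331/177

-1331/177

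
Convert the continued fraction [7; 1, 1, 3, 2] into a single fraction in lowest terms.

Collapse the nested fraction from the inside out:
Start with 2.
3 + 1/(2/1) = 3 + 1/2 = 7/2
1 + 1/(7/2) = 1 + 2/7 = 9/7
1 + 1/(9/7) = 1 + 7/9 = 16/9
7 + 1/(16/9) = 7 + 9/16 = 121/16

121/16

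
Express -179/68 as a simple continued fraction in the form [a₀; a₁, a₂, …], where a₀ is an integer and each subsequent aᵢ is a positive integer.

⌊-179/68⌋ = -3, remainder 25
⌊68/25⌋ = 2, remainder 18
⌊25/18⌋ = 1, remainder 7
⌊18/7⌋ = 2, remainder 4
⌊7/4⌋ = 1, remainder 3
⌊4/3⌋ = 1, remainder 1
⌊3/1⌋ = 3, remainder 0

[-3; 2, 1, 2, 1, 1, 3]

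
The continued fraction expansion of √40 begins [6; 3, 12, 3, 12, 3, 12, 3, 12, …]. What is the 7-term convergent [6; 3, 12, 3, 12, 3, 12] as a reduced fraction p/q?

Start with 12.
3 + 1/(12/1) = 3 + 1/12 = 37/12
12 + 1/(37/12) = 12 + 12/37 = 456/37
3 + 1/(456/37) = 3 + 37/456 = 1405/456
12 + 1/(1405/456) = 12 + 456/1405 = 17316/1405
3 + 1/(17316/1405) = 3 + 1405/17316 = 53353/17316
6 + 1/(53353/17316) = 6 + 17316/53353 = 337434/53353

337434/53353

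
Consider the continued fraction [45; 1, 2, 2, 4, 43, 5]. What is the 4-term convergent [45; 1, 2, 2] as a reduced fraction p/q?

Work from the innermost term outward:
Start with 2.
2 + 1/(2/1) = 2 + 1/2 = 5/2
1 + 1/(5/2) = 1 + 2/5 = 7/5
45 + 1/(7/5) = 45 + 5/7 = 320/7

320/7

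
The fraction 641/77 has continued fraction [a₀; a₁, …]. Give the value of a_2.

12

641 ÷ 77 → quotient 8, remainder 25
77 ÷ 25 → quotient 3, remainder 2
25 ÷ 2 → quotient 12, remainder 1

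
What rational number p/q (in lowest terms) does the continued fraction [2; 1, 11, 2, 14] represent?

a_0 = 2: 2/1
a_1 = 1: 3/1
a_2 = 11: 35/12
a_3 = 2: 73/25
a_4 = 14: 1057/362

1057/362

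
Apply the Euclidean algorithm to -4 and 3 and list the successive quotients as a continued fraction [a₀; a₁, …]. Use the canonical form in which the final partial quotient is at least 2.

[-2; 1, 2]

-4 = -2·3 + 2, so a_0 = -2
3 = 1·2 + 1, so a_1 = 1
2 = 2·1 + 0, so a_2 = 2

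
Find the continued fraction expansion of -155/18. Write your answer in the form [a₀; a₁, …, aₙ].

⌊-155/18⌋ = -9, remainder 7
⌊18/7⌋ = 2, remainder 4
⌊7/4⌋ = 1, remainder 3
⌊4/3⌋ = 1, remainder 1
⌊3/1⌋ = 3, remainder 0

[-9; 2, 1, 1, 3]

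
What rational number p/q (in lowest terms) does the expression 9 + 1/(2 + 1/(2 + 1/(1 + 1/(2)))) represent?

179/19

a_0 = 9: 9/1
a_1 = 2: 19/2
a_2 = 2: 47/5
a_3 = 1: 66/7
a_4 = 2: 179/19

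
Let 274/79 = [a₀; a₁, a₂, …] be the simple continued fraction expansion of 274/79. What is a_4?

274 ÷ 79 → quotient 3, remainder 37
79 ÷ 37 → quotient 2, remainder 5
37 ÷ 5 → quotient 7, remainder 2
5 ÷ 2 → quotient 2, remainder 1
2 ÷ 1 → quotient 2, remainder 0

2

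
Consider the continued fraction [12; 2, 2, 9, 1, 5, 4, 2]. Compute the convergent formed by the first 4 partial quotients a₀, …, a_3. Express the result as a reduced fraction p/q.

583/47

a_0 = 12: 12/1
a_1 = 2: 25/2
a_2 = 2: 62/5
a_3 = 9: 583/47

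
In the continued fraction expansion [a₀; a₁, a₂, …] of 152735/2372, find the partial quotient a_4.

152735 ÷ 2372 → quotient 64, remainder 927
2372 ÷ 927 → quotient 2, remainder 518
927 ÷ 518 → quotient 1, remainder 409
518 ÷ 409 → quotient 1, remainder 109
409 ÷ 109 → quotient 3, remainder 82

3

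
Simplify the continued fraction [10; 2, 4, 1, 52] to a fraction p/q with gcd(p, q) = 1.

Use the convergent recurrence hₖ = aₖ·hₖ₋₁ + hₖ₋₂ (and likewise for the denominators kₖ):
a_0 = 10: 10/1
a_1 = 2: 21/2
a_2 = 4: 94/9
a_3 = 1: 115/11
a_4 = 52: 6074/581

6074/581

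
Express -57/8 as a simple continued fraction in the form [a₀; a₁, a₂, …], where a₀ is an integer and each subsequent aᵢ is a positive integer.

[-8; 1, 7]

Repeatedly divide and take the remainder:
⌊-57/8⌋ = -8, remainder 7
⌊8/7⌋ = 1, remainder 1
⌊7/1⌋ = 7, remainder 0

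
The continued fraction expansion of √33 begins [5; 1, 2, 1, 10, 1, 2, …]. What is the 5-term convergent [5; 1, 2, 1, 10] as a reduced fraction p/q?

a_0 = 5: 5/1
a_1 = 1: 6/1
a_2 = 2: 17/3
a_3 = 1: 23/4
a_4 = 10: 247/43

247/43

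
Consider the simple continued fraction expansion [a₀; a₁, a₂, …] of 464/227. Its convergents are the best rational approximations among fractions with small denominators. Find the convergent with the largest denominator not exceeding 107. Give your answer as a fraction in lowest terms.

List convergents until the denominator exceeds the bound:
a_0 = 2: 2/1  (≤ bound)
a_1 = 22: 45/22  (≤ bound)
a_2 = 1: 47/23  (≤ bound)
a_3 = 2: 139/68  (≤ bound)
a_4 = 3: 464/227  (> 107, stop)

139/68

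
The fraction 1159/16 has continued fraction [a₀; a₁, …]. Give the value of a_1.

1159 = 72·16 + 7, so a_0 = 72
16 = 2·7 + 2, so a_1 = 2

2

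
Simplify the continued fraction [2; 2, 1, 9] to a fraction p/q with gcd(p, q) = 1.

68/29

a_0 = 2: 2/1
a_1 = 2: 5/2
a_2 = 1: 7/3
a_3 = 9: 68/29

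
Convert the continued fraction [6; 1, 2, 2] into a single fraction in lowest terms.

Work from the innermost term outward:
Start with 2.
2 + 1/(2/1) = 2 + 1/2 = 5/2
1 + 1/(5/2) = 1 + 2/5 = 7/5
6 + 1/(7/5) = 6 + 5/7 = 47/7

47/7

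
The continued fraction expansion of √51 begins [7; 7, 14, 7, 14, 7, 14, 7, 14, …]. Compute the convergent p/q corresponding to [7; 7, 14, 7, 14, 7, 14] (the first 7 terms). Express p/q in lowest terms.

Starting at the tail and folding back:
Start with 14.
7 + 1/(14/1) = 7 + 1/14 = 99/14
14 + 1/(99/14) = 14 + 14/99 = 1400/99
7 + 1/(1400/99) = 7 + 99/1400 = 9899/1400
14 + 1/(9899/1400) = 14 + 1400/9899 = 139986/9899
7 + 1/(139986/9899) = 7 + 9899/139986 = 989801/139986
7 + 1/(989801/139986) = 7 + 139986/989801 = 7068593/989801

7068593/989801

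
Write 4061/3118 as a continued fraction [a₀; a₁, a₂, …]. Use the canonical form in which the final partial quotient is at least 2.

[1; 3, 3, 3, 1, 4, 15]

4061 = 1·3118 + 943, so a_0 = 1
3118 = 3·943 + 289, so a_1 = 3
943 = 3·289 + 76, so a_2 = 3
289 = 3·76 + 61, so a_3 = 3
76 = 1·61 + 15, so a_4 = 1
61 = 4·15 + 1, so a_5 = 4
15 = 15·1 + 0, so a_6 = 15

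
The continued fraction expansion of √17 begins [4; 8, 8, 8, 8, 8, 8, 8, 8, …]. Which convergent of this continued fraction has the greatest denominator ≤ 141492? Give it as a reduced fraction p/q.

a_0 = 4: 4/1  (≤ bound)
a_1 = 8: 33/8  (≤ bound)
a_2 = 8: 268/65  (≤ bound)
a_3 = 8: 2177/528  (≤ bound)
a_4 = 8: 17684/4289  (≤ bound)
a_5 = 8: 143649/34840  (≤ bound)
a_6 = 8: 1166876/283009  (> 141492, stop)

143649/34840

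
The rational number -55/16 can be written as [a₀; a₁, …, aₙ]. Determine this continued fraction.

[-4; 1, 1, 3, 2]

-55 ÷ 16 → quotient -4, remainder 9
16 ÷ 9 → quotient 1, remainder 7
9 ÷ 7 → quotient 1, remainder 2
7 ÷ 2 → quotient 3, remainder 1
2 ÷ 1 → quotient 2, remainder 0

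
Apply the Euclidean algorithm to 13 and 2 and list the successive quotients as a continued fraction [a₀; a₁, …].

[6; 2]

Run the Euclidean algorithm, recording each quotient:
13 = 6·2 + 1, so a_0 = 6
2 = 2·1 + 0, so a_1 = 2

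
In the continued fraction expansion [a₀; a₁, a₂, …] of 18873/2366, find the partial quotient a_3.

Run the Euclidean algorithm, recording each quotient:
⌊18873/2366⌋ = 7, remainder 2311
⌊2366/2311⌋ = 1, remainder 55
⌊2311/55⌋ = 42, remainder 1
⌊55/1⌋ = 55, remainder 0

55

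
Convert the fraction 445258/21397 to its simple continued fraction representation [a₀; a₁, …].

445258 ÷ 21397 → quotient 20, remainder 17318
21397 ÷ 17318 → quotient 1, remainder 4079
17318 ÷ 4079 → quotient 4, remainder 1002
4079 ÷ 1002 → quotient 4, remainder 71
1002 ÷ 71 → quotient 14, remainder 8
71 ÷ 8 → quotient 8, remainder 7
8 ÷ 7 → quotient 1, remainder 1
7 ÷ 1 → quotient 7, remainder 0

[20; 1, 4, 4, 14, 8, 1, 7]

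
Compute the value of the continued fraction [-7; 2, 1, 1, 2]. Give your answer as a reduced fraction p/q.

Compute successive convergents:
a_0 = -7: -7/1
a_1 = 2: -13/2
a_2 = 1: -20/3
a_3 = 1: -33/5
a_4 = 2: -86/13

-86/13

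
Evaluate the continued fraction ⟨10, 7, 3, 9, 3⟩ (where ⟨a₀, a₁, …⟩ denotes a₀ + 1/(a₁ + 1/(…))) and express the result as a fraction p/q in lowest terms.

Work from the innermost term outward:
Start with 3.
9 + 1/(3/1) = 9 + 1/3 = 28/3
3 + 1/(28/3) = 3 + 3/28 = 87/28
7 + 1/(87/28) = 7 + 28/87 = 637/87
10 + 1/(637/87) = 10 + 87/637 = 6457/637

6457/637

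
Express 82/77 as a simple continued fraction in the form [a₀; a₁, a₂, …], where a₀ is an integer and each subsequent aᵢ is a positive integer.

82 ÷ 77 → quotient 1, remainder 5
77 ÷ 5 → quotient 15, remainder 2
5 ÷ 2 → quotient 2, remainder 1
2 ÷ 1 → quotient 2, remainder 0

[1; 15, 2, 2]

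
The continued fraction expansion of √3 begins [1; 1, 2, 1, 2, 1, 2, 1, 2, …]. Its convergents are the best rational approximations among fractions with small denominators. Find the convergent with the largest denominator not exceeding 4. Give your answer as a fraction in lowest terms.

List convergents until the denominator exceeds the bound:
a_0 = 1: 1/1  (≤ bound)
a_1 = 1: 2/1  (≤ bound)
a_2 = 2: 5/3  (≤ bound)
a_3 = 1: 7/4  (≤ bound)
a_4 = 2: 19/11  (> 4, stop)

7/4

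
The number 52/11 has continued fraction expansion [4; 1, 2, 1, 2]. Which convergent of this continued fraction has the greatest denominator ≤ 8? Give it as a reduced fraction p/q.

a_0 = 4: 4/1  (≤ bound)
a_1 = 1: 5/1  (≤ bound)
a_2 = 2: 14/3  (≤ bound)
a_3 = 1: 19/4  (≤ bound)
a_4 = 2: 52/11  (> 8, stop)

19/4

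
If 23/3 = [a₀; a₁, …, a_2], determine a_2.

Repeatedly divide and take the remainder:
⌊23/3⌋ = 7, remainder 2
⌊3/2⌋ = 1, remainder 1
⌊2/1⌋ = 2, remainder 0

2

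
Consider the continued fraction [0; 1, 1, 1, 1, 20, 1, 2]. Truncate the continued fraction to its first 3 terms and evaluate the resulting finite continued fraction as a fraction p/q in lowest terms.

1/2

Start with 1.
1 + 1/(1/1) = 1 + 1/1 = 2/1
0 + 1/(2/1) = 0 + 1/2 = 1/2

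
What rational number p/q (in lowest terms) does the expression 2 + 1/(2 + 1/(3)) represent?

a_0 = 2: 2/1
a_1 = 2: 5/2
a_2 = 3: 17/7

17/7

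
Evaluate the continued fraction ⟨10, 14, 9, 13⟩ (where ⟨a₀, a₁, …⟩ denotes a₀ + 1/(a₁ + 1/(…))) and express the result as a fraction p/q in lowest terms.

Collapse the nested fraction from the inside out:
Start with 13.
9 + 1/(13/1) = 9 + 1/13 = 118/13
14 + 1/(118/13) = 14 + 13/118 = 1665/118
10 + 1/(1665/118) = 10 + 118/1665 = 16768/1665

16768/1665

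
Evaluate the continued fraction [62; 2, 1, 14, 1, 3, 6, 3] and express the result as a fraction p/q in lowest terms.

Use the convergent recurrence hₖ = aₖ·hₖ₋₁ + hₖ₋₂ (and likewise for the denominators kₖ):
a_0 = 62: 62/1
a_1 = 2: 125/2
a_2 = 1: 187/3
a_3 = 14: 2743/44
a_4 = 1: 2930/47
a_5 = 3: 11533/185
a_6 = 6: 72128/1157
a_7 = 3: 227917/3656

227917/3656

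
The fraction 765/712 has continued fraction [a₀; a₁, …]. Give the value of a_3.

Run the Euclidean algorithm, recording each quotient:
765 ÷ 712 → quotient 1, remainder 53
712 ÷ 53 → quotient 13, remainder 23
53 ÷ 23 → quotient 2, remainder 7
23 ÷ 7 → quotient 3, remainder 2

3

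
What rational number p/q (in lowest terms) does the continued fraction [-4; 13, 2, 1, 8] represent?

Start with 8.
1 + 1/(8/1) = 1 + 1/8 = 9/8
2 + 1/(9/8) = 2 + 8/9 = 26/9
13 + 1/(26/9) = 13 + 9/26 = 347/26
-4 + 1/(347/26) = -4 + 26/347 = -1362/347

-1362/347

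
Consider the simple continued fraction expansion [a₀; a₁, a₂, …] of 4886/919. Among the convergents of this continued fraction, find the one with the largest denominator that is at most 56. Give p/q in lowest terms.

a_0 = 5: 5/1  (≤ bound)
a_1 = 3: 16/3  (≤ bound)
a_2 = 6: 101/19  (≤ bound)
a_3 = 3: 319/60  (> 56, stop)

101/19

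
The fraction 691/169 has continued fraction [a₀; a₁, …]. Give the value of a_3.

691 ÷ 169 → quotient 4, remainder 15
169 ÷ 15 → quotient 11, remainder 4
15 ÷ 4 → quotient 3, remainder 3
4 ÷ 3 → quotient 1, remainder 1

1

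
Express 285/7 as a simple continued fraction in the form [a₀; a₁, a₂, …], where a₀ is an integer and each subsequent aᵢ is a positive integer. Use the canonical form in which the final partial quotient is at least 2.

[40; 1, 2, 2]

Apply division with remainder until the remainder is 0:
285 ÷ 7 → quotient 40, remainder 5
7 ÷ 5 → quotient 1, remainder 2
5 ÷ 2 → quotient 2, remainder 1
2 ÷ 1 → quotient 2, remainder 0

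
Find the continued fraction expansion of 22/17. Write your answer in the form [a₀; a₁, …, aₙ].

[1; 3, 2, 2]

Repeatedly divide and take the remainder:
22 = 1·17 + 5, so a_0 = 1
17 = 3·5 + 2, so a_1 = 3
5 = 2·2 + 1, so a_2 = 2
2 = 2·1 + 0, so a_3 = 2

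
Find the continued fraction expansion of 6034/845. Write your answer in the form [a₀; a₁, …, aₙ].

[7; 7, 9, 1, 11]

⌊6034/845⌋ = 7, remainder 119
⌊845/119⌋ = 7, remainder 12
⌊119/12⌋ = 9, remainder 11
⌊12/11⌋ = 1, remainder 1
⌊11/1⌋ = 11, remainder 0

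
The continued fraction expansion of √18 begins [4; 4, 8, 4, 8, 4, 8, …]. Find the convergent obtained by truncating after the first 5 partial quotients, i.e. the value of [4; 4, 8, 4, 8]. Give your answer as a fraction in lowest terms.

Work from the innermost term outward:
Start with 8.
4 + 1/(8/1) = 4 + 1/8 = 33/8
8 + 1/(33/8) = 8 + 8/33 = 272/33
4 + 1/(272/33) = 4 + 33/272 = 1121/272
4 + 1/(1121/272) = 4 + 272/1121 = 4756/1121

4756/1121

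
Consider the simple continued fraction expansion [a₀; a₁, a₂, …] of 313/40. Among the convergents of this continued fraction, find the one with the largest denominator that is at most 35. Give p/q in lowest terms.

a_0 = 7: 7/1  (≤ bound)
a_1 = 1: 8/1  (≤ bound)
a_2 = 4: 39/5  (≤ bound)
a_3 = 1: 47/6  (≤ bound)
a_4 = 2: 133/17  (≤ bound)
a_5 = 2: 313/40  (> 35, stop)

133/17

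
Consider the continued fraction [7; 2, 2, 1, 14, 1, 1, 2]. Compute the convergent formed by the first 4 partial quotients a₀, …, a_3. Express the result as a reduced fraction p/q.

a_0 = 7: 7/1
a_1 = 2: 15/2
a_2 = 2: 37/5
a_3 = 1: 52/7

52/7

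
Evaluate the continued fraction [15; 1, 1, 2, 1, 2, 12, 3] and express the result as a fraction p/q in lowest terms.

11279/724

Start with 3.
12 + 1/(3/1) = 12 + 1/3 = 37/3
2 + 1/(37/3) = 2 + 3/37 = 77/37
1 + 1/(77/37) = 1 + 37/77 = 114/77
2 + 1/(114/77) = 2 + 77/114 = 305/114
1 + 1/(305/114) = 1 + 114/305 = 419/305
1 + 1/(419/305) = 1 + 305/419 = 724/419
15 + 1/(724/419) = 15 + 419/724 = 11279/724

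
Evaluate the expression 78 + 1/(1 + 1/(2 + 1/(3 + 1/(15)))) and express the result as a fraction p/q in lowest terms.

Start with 15.
3 + 1/(15/1) = 3 + 1/15 = 46/15
2 + 1/(46/15) = 2 + 15/46 = 107/46
1 + 1/(107/46) = 1 + 46/107 = 153/107
78 + 1/(153/107) = 78 + 107/153 = 12041/153

12041/153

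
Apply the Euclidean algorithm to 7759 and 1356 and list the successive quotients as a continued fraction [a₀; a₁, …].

Apply division with remainder until the remainder is 0:
7759 ÷ 1356 → quotient 5, remainder 979
1356 ÷ 979 → quotient 1, remainder 377
979 ÷ 377 → quotient 2, remainder 225
377 ÷ 225 → quotient 1, remainder 152
225 ÷ 152 → quotient 1, remainder 73
152 ÷ 73 → quotient 2, remainder 6
73 ÷ 6 → quotient 12, remainder 1
6 ÷ 1 → quotient 6, remainder 0

[5; 1, 2, 1, 1, 2, 12, 6]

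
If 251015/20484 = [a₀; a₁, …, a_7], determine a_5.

Apply division with remainder until the remainder is 0:
251015 ÷ 20484 → quotient 12, remainder 5207
20484 ÷ 5207 → quotient 3, remainder 4863
5207 ÷ 4863 → quotient 1, remainder 344
4863 ÷ 344 → quotient 14, remainder 47
344 ÷ 47 → quotient 7, remainder 15
47 ÷ 15 → quotient 3, remainder 2

3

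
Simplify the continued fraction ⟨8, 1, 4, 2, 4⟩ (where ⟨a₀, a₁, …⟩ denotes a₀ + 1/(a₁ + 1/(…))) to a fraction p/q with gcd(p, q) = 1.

432/49

Compute successive convergents:
a_0 = 8: 8/1
a_1 = 1: 9/1
a_2 = 4: 44/5
a_3 = 2: 97/11
a_4 = 4: 432/49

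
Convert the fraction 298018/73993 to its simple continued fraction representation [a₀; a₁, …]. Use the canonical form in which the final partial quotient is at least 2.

298018 ÷ 73993 → quotient 4, remainder 2046
73993 ÷ 2046 → quotient 36, remainder 337
2046 ÷ 337 → quotient 6, remainder 24
337 ÷ 24 → quotient 14, remainder 1
24 ÷ 1 → quotient 24, remainder 0

[4; 36, 6, 14, 24]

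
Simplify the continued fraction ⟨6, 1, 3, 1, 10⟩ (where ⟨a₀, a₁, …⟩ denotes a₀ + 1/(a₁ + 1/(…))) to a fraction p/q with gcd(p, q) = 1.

Start with 10.
1 + 1/(10/1) = 1 + 1/10 = 11/10
3 + 1/(11/10) = 3 + 10/11 = 43/11
1 + 1/(43/11) = 1 + 11/43 = 54/43
6 + 1/(54/43) = 6 + 43/54 = 367/54

367/54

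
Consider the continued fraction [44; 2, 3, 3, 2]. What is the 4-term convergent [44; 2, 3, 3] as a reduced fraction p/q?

1022/23

a_0 = 44: 44/1
a_1 = 2: 89/2
a_2 = 3: 311/7
a_3 = 3: 1022/23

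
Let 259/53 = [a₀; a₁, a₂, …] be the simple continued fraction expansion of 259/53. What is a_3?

1

259 = 4·53 + 47, so a_0 = 4
53 = 1·47 + 6, so a_1 = 1
47 = 7·6 + 5, so a_2 = 7
6 = 1·5 + 1, so a_3 = 1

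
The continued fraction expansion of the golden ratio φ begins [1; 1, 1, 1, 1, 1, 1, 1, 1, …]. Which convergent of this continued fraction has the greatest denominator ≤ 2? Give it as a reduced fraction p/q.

3/2

a_0 = 1: 1/1  (≤ bound)
a_1 = 1: 2/1  (≤ bound)
a_2 = 1: 3/2  (≤ bound)
a_3 = 1: 5/3  (> 2, stop)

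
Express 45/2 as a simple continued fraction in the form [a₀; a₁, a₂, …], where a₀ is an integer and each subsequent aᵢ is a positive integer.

⌊45/2⌋ = 22, remainder 1
⌊2/1⌋ = 2, remainder 0

[22; 2]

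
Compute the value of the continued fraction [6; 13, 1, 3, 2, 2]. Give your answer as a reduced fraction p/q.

1840/303

Start with 2.
2 + 1/(2/1) = 2 + 1/2 = 5/2
3 + 1/(5/2) = 3 + 2/5 = 17/5
1 + 1/(17/5) = 1 + 5/17 = 22/17
13 + 1/(22/17) = 13 + 17/22 = 303/22
6 + 1/(303/22) = 6 + 22/303 = 1840/303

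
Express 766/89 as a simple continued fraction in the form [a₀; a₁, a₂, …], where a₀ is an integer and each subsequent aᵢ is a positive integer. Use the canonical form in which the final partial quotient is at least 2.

[8; 1, 1, 1, 1, 5, 3]

Repeatedly divide and take the remainder:
⌊766/89⌋ = 8, remainder 54
⌊89/54⌋ = 1, remainder 35
⌊54/35⌋ = 1, remainder 19
⌊35/19⌋ = 1, remainder 16
⌊19/16⌋ = 1, remainder 3
⌊16/3⌋ = 5, remainder 1
⌊3/1⌋ = 3, remainder 0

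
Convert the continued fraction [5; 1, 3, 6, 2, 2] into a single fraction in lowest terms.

Start with 2.
2 + 1/(2/1) = 2 + 1/2 = 5/2
6 + 1/(5/2) = 6 + 2/5 = 32/5
3 + 1/(32/5) = 3 + 5/32 = 101/32
1 + 1/(101/32) = 1 + 32/101 = 133/101
5 + 1/(133/101) = 5 + 101/133 = 766/133

766/133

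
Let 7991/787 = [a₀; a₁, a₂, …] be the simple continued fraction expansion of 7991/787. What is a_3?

1

⌊7991/787⌋ = 10, remainder 121
⌊787/121⌋ = 6, remainder 61
⌊121/61⌋ = 1, remainder 60
⌊61/60⌋ = 1, remainder 1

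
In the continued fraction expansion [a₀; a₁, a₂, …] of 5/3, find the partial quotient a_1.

5 ÷ 3 → quotient 1, remainder 2
3 ÷ 2 → quotient 1, remainder 1

1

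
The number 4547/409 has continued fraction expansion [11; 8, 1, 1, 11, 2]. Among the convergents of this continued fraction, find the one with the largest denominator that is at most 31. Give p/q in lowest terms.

a_0 = 11: 11/1  (≤ bound)
a_1 = 8: 89/8  (≤ bound)
a_2 = 1: 100/9  (≤ bound)
a_3 = 1: 189/17  (≤ bound)
a_4 = 11: 2179/196  (> 31, stop)

189/17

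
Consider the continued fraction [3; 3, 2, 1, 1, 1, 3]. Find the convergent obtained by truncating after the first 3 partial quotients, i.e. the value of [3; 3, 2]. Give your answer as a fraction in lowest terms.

Start with 2.
3 + 1/(2/1) = 3 + 1/2 = 7/2
3 + 1/(7/2) = 3 + 2/7 = 23/7

23/7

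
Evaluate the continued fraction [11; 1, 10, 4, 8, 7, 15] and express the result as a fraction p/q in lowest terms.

a_0 = 11: 11/1
a_1 = 1: 12/1
a_2 = 10: 131/11
a_3 = 4: 536/45
a_4 = 8: 4419/371
a_5 = 7: 31469/2642
a_6 = 15: 476454/40001

476454/40001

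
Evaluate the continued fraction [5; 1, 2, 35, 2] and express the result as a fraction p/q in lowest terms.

1219/215

a_0 = 5: 5/1
a_1 = 1: 6/1
a_2 = 2: 17/3
a_3 = 35: 601/106
a_4 = 2: 1219/215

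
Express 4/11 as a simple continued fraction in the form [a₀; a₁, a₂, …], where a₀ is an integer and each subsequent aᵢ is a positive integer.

Run the Euclidean algorithm, recording each quotient:
4 = 0·11 + 4, so a_0 = 0
11 = 2·4 + 3, so a_1 = 2
4 = 1·3 + 1, so a_2 = 1
3 = 3·1 + 0, so a_3 = 3

[0; 2, 1, 3]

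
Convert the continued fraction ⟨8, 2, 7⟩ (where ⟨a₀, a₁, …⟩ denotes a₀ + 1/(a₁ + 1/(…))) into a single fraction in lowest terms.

a_0 = 8: 8/1
a_1 = 2: 17/2
a_2 = 7: 127/15

127/15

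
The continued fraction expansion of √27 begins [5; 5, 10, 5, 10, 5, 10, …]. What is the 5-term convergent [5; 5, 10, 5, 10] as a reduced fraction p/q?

Starting at the tail and folding back:
Start with 10.
5 + 1/(10/1) = 5 + 1/10 = 51/10
10 + 1/(51/10) = 10 + 10/51 = 520/51
5 + 1/(520/51) = 5 + 51/520 = 2651/520
5 + 1/(2651/520) = 5 + 520/2651 = 13775/2651

13775/2651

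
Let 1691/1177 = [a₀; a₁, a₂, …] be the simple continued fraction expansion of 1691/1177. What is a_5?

2

1691 ÷ 1177 → quotient 1, remainder 514
1177 ÷ 514 → quotient 2, remainder 149
514 ÷ 149 → quotient 3, remainder 67
149 ÷ 67 → quotient 2, remainder 15
67 ÷ 15 → quotient 4, remainder 7
15 ÷ 7 → quotient 2, remainder 1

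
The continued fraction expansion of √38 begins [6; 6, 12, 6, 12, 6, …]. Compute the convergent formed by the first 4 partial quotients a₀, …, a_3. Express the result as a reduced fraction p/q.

2737/444

Compute successive convergents:
a_0 = 6: 6/1
a_1 = 6: 37/6
a_2 = 12: 450/73
a_3 = 6: 2737/444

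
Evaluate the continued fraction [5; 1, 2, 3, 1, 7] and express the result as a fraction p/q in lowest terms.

a_0 = 5: 5/1
a_1 = 1: 6/1
a_2 = 2: 17/3
a_3 = 3: 57/10
a_4 = 1: 74/13
a_5 = 7: 575/101

575/101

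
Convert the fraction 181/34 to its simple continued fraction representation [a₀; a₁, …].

Repeatedly divide and take the remainder:
181 ÷ 34 → quotient 5, remainder 11
34 ÷ 11 → quotient 3, remainder 1
11 ÷ 1 → quotient 11, remainder 0

[5; 3, 11]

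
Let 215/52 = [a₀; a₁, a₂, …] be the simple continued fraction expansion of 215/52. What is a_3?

3

Repeatedly divide and take the remainder:
⌊215/52⌋ = 4, remainder 7
⌊52/7⌋ = 7, remainder 3
⌊7/3⌋ = 2, remainder 1
⌊3/1⌋ = 3, remainder 0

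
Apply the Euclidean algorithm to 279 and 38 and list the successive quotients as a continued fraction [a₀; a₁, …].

Run the Euclidean algorithm, recording each quotient:
279 ÷ 38 → quotient 7, remainder 13
38 ÷ 13 → quotient 2, remainder 12
13 ÷ 12 → quotient 1, remainder 1
12 ÷ 1 → quotient 12, remainder 0

[7; 2, 1, 12]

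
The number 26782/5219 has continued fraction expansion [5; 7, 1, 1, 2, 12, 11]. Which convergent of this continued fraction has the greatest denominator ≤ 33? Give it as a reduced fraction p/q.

77/15

a_0 = 5: 5/1  (≤ bound)
a_1 = 7: 36/7  (≤ bound)
a_2 = 1: 41/8  (≤ bound)
a_3 = 1: 77/15  (≤ bound)
a_4 = 2: 195/38  (> 33, stop)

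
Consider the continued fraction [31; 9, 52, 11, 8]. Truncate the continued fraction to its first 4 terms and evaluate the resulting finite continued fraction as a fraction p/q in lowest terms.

Use the convergent recurrence hₖ = aₖ·hₖ₋₁ + hₖ₋₂ (and likewise for the denominators kₖ):
a_0 = 31: 31/1
a_1 = 9: 280/9
a_2 = 52: 14591/469
a_3 = 11: 160781/5168

160781/5168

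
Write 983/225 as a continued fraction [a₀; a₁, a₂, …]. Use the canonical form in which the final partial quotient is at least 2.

983 = 4·225 + 83, so a_0 = 4
225 = 2·83 + 59, so a_1 = 2
83 = 1·59 + 24, so a_2 = 1
59 = 2·24 + 11, so a_3 = 2
24 = 2·11 + 2, so a_4 = 2
11 = 5·2 + 1, so a_5 = 5
2 = 2·1 + 0, so a_6 = 2

[4; 2, 1, 2, 2, 5, 2]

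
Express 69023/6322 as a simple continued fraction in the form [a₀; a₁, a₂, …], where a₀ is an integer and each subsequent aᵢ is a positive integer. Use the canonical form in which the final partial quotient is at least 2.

[10; 1, 11, 5, 1, 1, 11, 4]

69023 = 10·6322 + 5803, so a_0 = 10
6322 = 1·5803 + 519, so a_1 = 1
5803 = 11·519 + 94, so a_2 = 11
519 = 5·94 + 49, so a_3 = 5
94 = 1·49 + 45, so a_4 = 1
49 = 1·45 + 4, so a_5 = 1
45 = 11·4 + 1, so a_6 = 11
4 = 4·1 + 0, so a_7 = 4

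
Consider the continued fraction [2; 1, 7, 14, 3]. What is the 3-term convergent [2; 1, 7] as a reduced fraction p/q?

Collapse the nested fraction from the inside out:
Start with 7.
1 + 1/(7/1) = 1 + 1/7 = 8/7
2 + 1/(8/7) = 2 + 7/8 = 23/8

23/8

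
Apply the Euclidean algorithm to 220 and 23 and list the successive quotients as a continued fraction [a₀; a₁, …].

220 = 9·23 + 13, so a_0 = 9
23 = 1·13 + 10, so a_1 = 1
13 = 1·10 + 3, so a_2 = 1
10 = 3·3 + 1, so a_3 = 3
3 = 3·1 + 0, so a_4 = 3

[9; 1, 1, 3, 3]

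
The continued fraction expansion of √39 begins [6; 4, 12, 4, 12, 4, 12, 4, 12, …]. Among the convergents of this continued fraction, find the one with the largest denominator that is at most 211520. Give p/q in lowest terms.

764394/122401

a_0 = 6: 6/1  (≤ bound)
a_1 = 4: 25/4  (≤ bound)
a_2 = 12: 306/49  (≤ bound)
a_3 = 4: 1249/200  (≤ bound)
a_4 = 12: 15294/2449  (≤ bound)
a_5 = 4: 62425/9996  (≤ bound)
a_6 = 12: 764394/122401  (≤ bound)
a_7 = 4: 3120001/499600  (> 211520, stop)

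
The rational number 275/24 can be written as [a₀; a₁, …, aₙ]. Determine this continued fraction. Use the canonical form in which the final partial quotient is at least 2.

[11; 2, 5, 2]

Apply division with remainder until the remainder is 0:
⌊275/24⌋ = 11, remainder 11
⌊24/11⌋ = 2, remainder 2
⌊11/2⌋ = 5, remainder 1
⌊2/1⌋ = 2, remainder 0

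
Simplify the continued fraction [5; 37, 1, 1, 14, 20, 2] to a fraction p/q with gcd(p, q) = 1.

224983/44758

a_0 = 5: 5/1
a_1 = 37: 186/37
a_2 = 1: 191/38
a_3 = 1: 377/75
a_4 = 14: 5469/1088
a_5 = 20: 109757/21835
a_6 = 2: 224983/44758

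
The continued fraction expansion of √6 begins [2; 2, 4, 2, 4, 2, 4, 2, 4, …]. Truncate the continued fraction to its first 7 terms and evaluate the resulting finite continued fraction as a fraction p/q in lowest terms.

2158/881

Start with 4.
2 + 1/(4/1) = 2 + 1/4 = 9/4
4 + 1/(9/4) = 4 + 4/9 = 40/9
2 + 1/(40/9) = 2 + 9/40 = 89/40
4 + 1/(89/40) = 4 + 40/89 = 396/89
2 + 1/(396/89) = 2 + 89/396 = 881/396
2 + 1/(881/396) = 2 + 396/881 = 2158/881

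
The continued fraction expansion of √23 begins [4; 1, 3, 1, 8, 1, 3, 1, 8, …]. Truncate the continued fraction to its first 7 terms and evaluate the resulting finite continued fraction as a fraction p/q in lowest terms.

916/191

Starting at the tail and folding back:
Start with 3.
1 + 1/(3/1) = 1 + 1/3 = 4/3
8 + 1/(4/3) = 8 + 3/4 = 35/4
1 + 1/(35/4) = 1 + 4/35 = 39/35
3 + 1/(39/35) = 3 + 35/39 = 152/39
1 + 1/(152/39) = 1 + 39/152 = 191/152
4 + 1/(191/152) = 4 + 152/191 = 916/191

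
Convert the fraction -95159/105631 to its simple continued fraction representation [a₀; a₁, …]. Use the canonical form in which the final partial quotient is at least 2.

Apply division with remainder until the remainder is 0:
-95159 = -1·105631 + 10472, so a_0 = -1
105631 = 10·10472 + 911, so a_1 = 10
10472 = 11·911 + 451, so a_2 = 11
911 = 2·451 + 9, so a_3 = 2
451 = 50·9 + 1, so a_4 = 50
9 = 9·1 + 0, so a_5 = 9

[-1; 10, 11, 2, 50, 9]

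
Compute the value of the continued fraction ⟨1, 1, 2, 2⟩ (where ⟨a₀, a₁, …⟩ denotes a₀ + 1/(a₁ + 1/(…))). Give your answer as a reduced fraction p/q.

12/7

a_0 = 1: 1/1
a_1 = 1: 2/1
a_2 = 2: 5/3
a_3 = 2: 12/7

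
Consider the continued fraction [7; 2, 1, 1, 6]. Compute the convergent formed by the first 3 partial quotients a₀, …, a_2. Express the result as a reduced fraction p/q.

Start with 1.
2 + 1/(1/1) = 2 + 1/1 = 3/1
7 + 1/(3/1) = 7 + 1/3 = 22/3

22/3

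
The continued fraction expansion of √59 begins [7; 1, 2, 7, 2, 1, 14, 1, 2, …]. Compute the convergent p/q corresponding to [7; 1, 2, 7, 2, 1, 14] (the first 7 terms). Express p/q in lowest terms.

a_0 = 7: 7/1
a_1 = 1: 8/1
a_2 = 2: 23/3
a_3 = 7: 169/22
a_4 = 2: 361/47
a_5 = 1: 530/69
a_6 = 14: 7781/1013

7781/1013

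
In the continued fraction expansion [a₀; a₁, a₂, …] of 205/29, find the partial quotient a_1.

⌊205/29⌋ = 7, remainder 2
⌊29/2⌋ = 14, remainder 1

14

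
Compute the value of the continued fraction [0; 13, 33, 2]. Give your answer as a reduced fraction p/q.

67/873

a_0 = 0: 0/1
a_1 = 13: 1/13
a_2 = 33: 33/430
a_3 = 2: 67/873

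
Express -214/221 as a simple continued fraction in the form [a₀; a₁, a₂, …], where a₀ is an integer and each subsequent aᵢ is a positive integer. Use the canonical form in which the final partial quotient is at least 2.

Apply division with remainder until the remainder is 0:
-214 = -1·221 + 7, so a_0 = -1
221 = 31·7 + 4, so a_1 = 31
7 = 1·4 + 3, so a_2 = 1
4 = 1·3 + 1, so a_3 = 1
3 = 3·1 + 0, so a_4 = 3

[-1; 31, 1, 1, 3]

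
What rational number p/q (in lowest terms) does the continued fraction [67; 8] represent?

537/8

Compute successive convergents:
a_0 = 67: 67/1
a_1 = 8: 537/8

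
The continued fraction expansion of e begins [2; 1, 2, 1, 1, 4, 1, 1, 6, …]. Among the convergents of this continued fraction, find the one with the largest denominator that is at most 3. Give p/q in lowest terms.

8/3

a_0 = 2: 2/1  (≤ bound)
a_1 = 1: 3/1  (≤ bound)
a_2 = 2: 8/3  (≤ bound)
a_3 = 1: 11/4  (> 3, stop)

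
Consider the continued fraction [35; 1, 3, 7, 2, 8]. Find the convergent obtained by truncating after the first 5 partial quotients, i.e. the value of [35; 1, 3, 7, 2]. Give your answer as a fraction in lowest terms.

Starting at the tail and folding back:
Start with 2.
7 + 1/(2/1) = 7 + 1/2 = 15/2
3 + 1/(15/2) = 3 + 2/15 = 47/15
1 + 1/(47/15) = 1 + 15/47 = 62/47
35 + 1/(62/47) = 35 + 47/62 = 2217/62

2217/62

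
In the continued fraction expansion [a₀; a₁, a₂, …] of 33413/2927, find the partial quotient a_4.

5

Run the Euclidean algorithm, recording each quotient:
33413 = 11·2927 + 1216, so a_0 = 11
2927 = 2·1216 + 495, so a_1 = 2
1216 = 2·495 + 226, so a_2 = 2
495 = 2·226 + 43, so a_3 = 2
226 = 5·43 + 11, so a_4 = 5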